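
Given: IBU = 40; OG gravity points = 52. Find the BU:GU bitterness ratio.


BU:GU = IBU / OG_points
BU:GU = 40 / 52

0.7692


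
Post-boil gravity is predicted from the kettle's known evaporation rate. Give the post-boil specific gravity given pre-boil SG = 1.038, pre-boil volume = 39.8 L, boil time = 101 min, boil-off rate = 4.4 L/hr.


V_post = V_pre − rate·(t/60);  SG_post = 1 + (SG_pre−1)·V_pre/V_post
V_post = 39.8 − 4.4·(101/60) = 32.3933
SG_post = 1 + (1.038 − 1)·39.8/32.3933

1.0467


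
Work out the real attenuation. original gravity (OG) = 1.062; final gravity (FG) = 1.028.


AA = (OG−FG)/(OG−1)·100;  RA = AA·0.8192
AA = (1.062 − 1.028)/(1.062 − 1)·100 = 54.8387
RA = 54.8387·0.8192

44.9239 %


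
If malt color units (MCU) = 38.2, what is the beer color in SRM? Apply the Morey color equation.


SRM = 1.4922 · MCU^0.6859
SRM = 1.4922 · 38.2^0.6859

18.1537 SRM


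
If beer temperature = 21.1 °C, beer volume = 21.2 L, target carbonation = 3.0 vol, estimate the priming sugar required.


residual = 14.695·(0.01821 + 0.09011·e^(−0.04·T));  sugar = (target − residual)·4.0·V
residual = 14.695·(0.01821 + 0.09011·e^(−0.04·21.1)) = 0.8370
sugar = (3.0 − 0.8370)·4.0·21.2

183.4249 g


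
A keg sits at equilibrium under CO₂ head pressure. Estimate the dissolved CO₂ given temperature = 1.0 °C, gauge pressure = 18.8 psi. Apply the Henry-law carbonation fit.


vols = (P + 14.695)·(0.01821 + 0.09011·e^(−0.04·T))
vols = (18.8 + 14.695)·(0.01821 + 0.09011·e^(−0.04·1.0))

3.5098 volumes


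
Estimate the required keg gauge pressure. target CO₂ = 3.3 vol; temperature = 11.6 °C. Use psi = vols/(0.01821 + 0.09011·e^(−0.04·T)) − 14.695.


psi = 3.3/(0.01821 + 0.09011·e^(−0.04·11.6)) − 14.695

29.3826 psi


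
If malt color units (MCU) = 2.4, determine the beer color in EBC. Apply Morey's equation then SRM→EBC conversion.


SRM = 1.4922·MCU^0.6859;  EBC = SRM·1.97
SRM = 1.4922·2.4^0.6859 = 2.7203
EBC = 2.7203·1.97

5.3590 EBC


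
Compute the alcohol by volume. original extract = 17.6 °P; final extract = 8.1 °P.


SG = 259/(259 − P);  ABV = (OG − FG)·131.25
OG = 259/(259 − 17.6) = 1.0729
FG = 259/(259 − 8.1) = 1.0323
ABV = (1.0729 − 1.0323)·131.25

5.3319 % ABV


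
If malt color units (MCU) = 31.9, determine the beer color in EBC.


SRM = 1.4922·MCU^0.6859;  EBC = SRM·1.97
SRM = 1.4922·31.9^0.6859 = 16.0427
EBC = 16.0427·1.97

31.6041 EBC


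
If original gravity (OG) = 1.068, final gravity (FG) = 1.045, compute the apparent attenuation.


AA = (OG − FG)/(OG − 1) · 100
AA = (1.068 − 1.045)/(1.068 − 1) · 100

33.8235 %


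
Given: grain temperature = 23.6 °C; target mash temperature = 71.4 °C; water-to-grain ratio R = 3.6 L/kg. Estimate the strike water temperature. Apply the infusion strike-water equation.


T_strike = (0.41/R)·(T_mash − T_grain) + T_mash
T_strike = (0.41/3.6)·(71.4 − 23.6) + 71.4

76.8439 °C


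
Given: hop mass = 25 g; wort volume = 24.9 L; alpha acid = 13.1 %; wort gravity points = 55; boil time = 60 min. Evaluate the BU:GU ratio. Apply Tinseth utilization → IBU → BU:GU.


U = 1.65·0.000125^(GP/1000)·(1−e^(−0.04t))/4.15;  IBU = (α/100)·m·U·1000/V;  BU:GU = IBU/GP
U = 1.65·0.000125^(55/1000)·(1−e^(−0.04·60))/4.15 = 0.2205
IBU = (13.1/100)·25·0.2205·1000/24.9 = 29.0052
BU:GU = 29.0052/55

0.5274


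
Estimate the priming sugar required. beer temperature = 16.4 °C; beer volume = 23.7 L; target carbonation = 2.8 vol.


residual = 14.695·(0.01821 + 0.09011·e^(−0.04·T));  sugar = (target − residual)·4.0·V
residual = 14.695·(0.01821 + 0.09011·e^(−0.04·16.4)) = 0.9547
sugar = (2.8 − 0.9547)·4.0·23.7

174.9310 g


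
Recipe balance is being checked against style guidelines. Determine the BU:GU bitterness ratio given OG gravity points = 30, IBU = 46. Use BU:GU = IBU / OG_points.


BU:GU = 46 / 30

1.5333


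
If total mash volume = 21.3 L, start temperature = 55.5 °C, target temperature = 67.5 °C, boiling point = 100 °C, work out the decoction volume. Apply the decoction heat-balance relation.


V_dec = V_total·(T_target − T_start)/(T_boil − T_start)
V_dec = 21.3·(67.5 − 55.5)/(100 − 55.5)

5.7438 L


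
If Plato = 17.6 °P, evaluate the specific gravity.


SG = 259/(259 − P)
SG = 259/(259 − 17.6)

1.0729


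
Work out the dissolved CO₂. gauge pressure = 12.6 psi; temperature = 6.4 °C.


vols = (P + 14.695)·(0.01821 + 0.09011·e^(−0.04·T))
vols = (12.6 + 14.695)·(0.01821 + 0.09011·e^(−0.04·6.4))

2.4011 volumes


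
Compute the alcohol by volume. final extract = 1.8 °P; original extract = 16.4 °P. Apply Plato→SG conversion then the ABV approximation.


SG = 259/(259 − P);  ABV = (OG − FG)·131.25
OG = 259/(259 − 16.4) = 1.0676
FG = 259/(259 − 1.8) = 1.0070
ABV = (1.0676 − 1.0070)·131.25

7.9541 % ABV


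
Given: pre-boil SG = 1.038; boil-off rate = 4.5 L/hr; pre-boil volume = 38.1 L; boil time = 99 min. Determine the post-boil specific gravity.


V_post = V_pre − rate·(t/60);  SG_post = 1 + (SG_pre−1)·V_pre/V_post
V_post = 38.1 − 4.5·(99/60) = 30.6750
SG_post = 1 + (1.038 − 1)·38.1/30.6750

1.0472


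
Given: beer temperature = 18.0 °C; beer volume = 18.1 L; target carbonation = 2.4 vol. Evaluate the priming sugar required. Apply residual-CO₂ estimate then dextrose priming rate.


residual = 14.695·(0.01821 + 0.09011·e^(−0.04·T));  sugar = (target − residual)·4.0·V
residual = 14.695·(0.01821 + 0.09011·e^(−0.04·18.0)) = 0.9121
sugar = (2.4 − 0.9121)·4.0·18.1

107.7213 g


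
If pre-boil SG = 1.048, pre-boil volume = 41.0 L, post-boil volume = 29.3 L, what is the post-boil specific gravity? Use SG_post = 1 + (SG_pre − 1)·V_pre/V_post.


pts_pre = (1.048 − 1)·1000 = 48.0000
pts_post = 48.0000·41.0/29.3 = 67.1672
SG_post = 1 + 67.1672/1000

1.0672


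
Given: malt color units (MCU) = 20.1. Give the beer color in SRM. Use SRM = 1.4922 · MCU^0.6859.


SRM = 1.4922 · 20.1^0.6859

11.6866 SRM


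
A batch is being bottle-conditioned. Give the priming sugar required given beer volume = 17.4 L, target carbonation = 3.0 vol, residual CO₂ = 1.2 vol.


sugar = (target − residual)·4.0·V
sugar = (3.0 − 1.2)·4.0·17.4

125.2800 g


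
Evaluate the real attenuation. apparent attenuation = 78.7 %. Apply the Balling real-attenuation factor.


RA = AA · 0.8192
RA = 78.7 · 0.8192

64.4710 %


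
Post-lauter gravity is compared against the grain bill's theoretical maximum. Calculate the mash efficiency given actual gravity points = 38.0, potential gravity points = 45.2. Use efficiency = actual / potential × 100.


efficiency = 38.0 / 45.2 × 100

84.0708 %


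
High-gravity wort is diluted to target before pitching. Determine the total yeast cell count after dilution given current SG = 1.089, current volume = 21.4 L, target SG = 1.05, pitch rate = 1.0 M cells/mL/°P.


V_w = V·((SG_c−1)/(SG_t−1)−1);  °P = 259 − 259/SG_t;  cells = rate·(V+V_w)·°P
V_w = 21.4·((1.089−1)/(1.05−1)−1) = 16.6920
V_final = 21.4 + 16.6920 = 38.0920
°P = 259 − 259/1.05 = 12.3333
cells = 1.0·38.0920·12.3333

469.8013 billion cells


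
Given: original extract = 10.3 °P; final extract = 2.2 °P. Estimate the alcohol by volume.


SG = 259/(259 − P);  ABV = (OG − FG)·131.25
OG = 259/(259 − 10.3) = 1.0414
FG = 259/(259 − 2.2) = 1.0086
ABV = (1.0414 − 1.0086)·131.25

4.3114 % ABV


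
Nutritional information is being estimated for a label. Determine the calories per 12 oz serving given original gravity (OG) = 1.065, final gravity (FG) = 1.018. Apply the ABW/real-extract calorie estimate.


ABW = (OG−FG)·131.25·0.79/FG;  °P = 259 − 259/SG (for OG→OE and FG→AE);  RE = 0.1808·OE + 0.8192·AE;  Cal = (6.9·ABW + 4·(RE−0.1))·FG·3.55
ABW = (1.065 − 1.018)·131.25·0.79/1.018 = 4.7871
OE = 259 − 259/1.065 = 15.8075 °P
AE = 259 − 259/1.018 = 4.5796 °P
RE = 0.1808·15.8075 + 0.8192·4.5796 = 6.6096 °P
Cal = (6.9·4.7871 + 4·(6.6096−0.1))·1.018·3.55

213.4717 kcal


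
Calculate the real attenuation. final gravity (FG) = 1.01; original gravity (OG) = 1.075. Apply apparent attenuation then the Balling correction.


AA = (OG−FG)/(OG−1)·100;  RA = AA·0.8192
AA = (1.075 − 1.01)/(1.075 − 1)·100 = 86.6667
RA = 86.6667·0.8192

70.9973 %


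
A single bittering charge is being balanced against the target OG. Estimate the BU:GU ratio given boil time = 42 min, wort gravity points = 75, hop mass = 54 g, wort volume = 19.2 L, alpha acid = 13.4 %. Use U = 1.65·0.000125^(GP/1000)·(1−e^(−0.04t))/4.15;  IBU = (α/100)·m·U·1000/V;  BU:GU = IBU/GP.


U = 1.65·0.000125^(75/1000)·(1−e^(−0.04·42))/4.15 = 0.1649
IBU = (13.4/100)·54·0.1649·1000/19.2 = 62.1336
BU:GU = 62.1336/75

0.8284


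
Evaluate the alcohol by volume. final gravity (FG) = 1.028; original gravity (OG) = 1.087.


ABV = (OG − FG) · 131.25
ABV = (1.087 − 1.028) · 131.25

7.7437 % ABV


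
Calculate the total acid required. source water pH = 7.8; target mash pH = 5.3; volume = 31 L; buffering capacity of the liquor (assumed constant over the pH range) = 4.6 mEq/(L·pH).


acid = buffering capacity · (pH_source − pH_target) · V
acid = 4.6 · (7.8 − 5.3) · 31

356.5000 mEq


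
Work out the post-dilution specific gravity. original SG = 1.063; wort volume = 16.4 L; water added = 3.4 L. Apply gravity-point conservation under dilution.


SG_new = 1 + (SG_old − 1)·V_old/(V_old + V_water)
pts = (1.063 − 1)·1000·16.4/(16.4 + 3.4) = 52.1818
SG_new = 1 + 52.1818/1000

1.0522


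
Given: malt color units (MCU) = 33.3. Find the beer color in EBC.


SRM = 1.4922·MCU^0.6859;  EBC = SRM·1.97
SRM = 1.4922·33.3^0.6859 = 16.5223
EBC = 16.5223·1.97

32.5490 EBC


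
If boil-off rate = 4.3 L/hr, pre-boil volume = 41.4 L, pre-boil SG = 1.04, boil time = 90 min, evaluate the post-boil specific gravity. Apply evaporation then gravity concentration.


V_post = V_pre − rate·(t/60);  SG_post = 1 + (SG_pre−1)·V_pre/V_post
V_post = 41.4 − 4.3·(90/60) = 34.9500
SG_post = 1 + (1.04 − 1)·41.4/34.9500

1.0474


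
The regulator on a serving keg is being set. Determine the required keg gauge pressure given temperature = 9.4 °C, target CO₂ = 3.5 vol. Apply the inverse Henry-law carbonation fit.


psi = vols/(0.01821 + 0.09011·e^(−0.04·T)) − 14.695
psi = 3.5/(0.01821 + 0.09011·e^(−0.04·9.4)) − 14.695

29.0114 psi


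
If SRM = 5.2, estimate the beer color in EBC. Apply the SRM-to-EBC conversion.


EBC = SRM · 1.97
EBC = 5.2 · 1.97

10.2440 EBC


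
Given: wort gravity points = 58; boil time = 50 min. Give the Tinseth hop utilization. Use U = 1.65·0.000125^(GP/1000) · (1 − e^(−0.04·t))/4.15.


bigness = 1.65·0.000125^(58/1000) = 0.9797
boil_factor = (1 − e^(−0.04·50))/4.15 = 0.2084
U = 0.9797 · 0.2084

0.2041


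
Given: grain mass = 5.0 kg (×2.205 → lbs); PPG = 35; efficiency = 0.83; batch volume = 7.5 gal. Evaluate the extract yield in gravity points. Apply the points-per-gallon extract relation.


points = lbs × PPG × eff / vol
lbs = 5.0 × 2.205 = 11.0250
points = 11.0250 × 35 × 0.83 / 7.5

42.7035 points


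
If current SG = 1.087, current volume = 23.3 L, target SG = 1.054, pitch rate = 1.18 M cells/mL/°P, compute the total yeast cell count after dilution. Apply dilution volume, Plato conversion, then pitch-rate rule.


V_w = V·((SG_c−1)/(SG_t−1)−1);  °P = 259 − 259/SG_t;  cells = rate·(V+V_w)·°P
V_w = 23.3·((1.087−1)/(1.054−1)−1) = 14.2389
V_final = 23.3 + 14.2389 = 37.5389
°P = 259 − 259/1.054 = 13.2694
cells = 1.18·37.5389·13.2694

587.7821 billion cells


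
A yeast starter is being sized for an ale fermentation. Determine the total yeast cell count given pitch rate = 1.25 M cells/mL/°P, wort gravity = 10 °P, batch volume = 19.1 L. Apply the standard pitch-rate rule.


cells (billions) = rate · V_L · °P
cells = 1.25 · 19.1 · 10

238.7500 billion cells


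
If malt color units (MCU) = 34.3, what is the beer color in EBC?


SRM = 1.4922·MCU^0.6859;  EBC = SRM·1.97
SRM = 1.4922·34.3^0.6859 = 16.8611
EBC = 16.8611·1.97

33.2163 EBC


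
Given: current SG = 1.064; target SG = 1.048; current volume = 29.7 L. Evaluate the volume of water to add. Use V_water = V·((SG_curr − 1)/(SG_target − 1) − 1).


V_water = 29.7·((1.064 − 1)/(1.048 − 1) − 1)

9.9000 L


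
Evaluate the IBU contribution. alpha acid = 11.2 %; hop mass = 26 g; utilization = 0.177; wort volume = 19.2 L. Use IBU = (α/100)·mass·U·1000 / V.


IBU = (11.2/100)·26·0.177·1000 / 19.2

26.8450 IBU


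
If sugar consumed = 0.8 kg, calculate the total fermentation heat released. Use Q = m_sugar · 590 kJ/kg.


Q = 0.8 · 590

472.0000 kJ


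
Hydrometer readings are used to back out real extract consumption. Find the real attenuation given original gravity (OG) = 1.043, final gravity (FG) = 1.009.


AA = (OG−FG)/(OG−1)·100;  RA = AA·0.8192
AA = (1.043 − 1.009)/(1.043 − 1)·100 = 79.0698
RA = 79.0698·0.8192

64.7740 %


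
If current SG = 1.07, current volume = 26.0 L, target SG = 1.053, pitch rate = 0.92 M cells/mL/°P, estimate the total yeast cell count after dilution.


V_w = V·((SG_c−1)/(SG_t−1)−1);  °P = 259 − 259/SG_t;  cells = rate·(V+V_w)·°P
V_w = 26.0·((1.07−1)/(1.053−1)−1) = 8.3396
V_final = 26.0 + 8.3396 = 34.3396
°P = 259 − 259/1.053 = 13.0361
cells = 0.92·34.3396·13.0361

411.8420 billion cells


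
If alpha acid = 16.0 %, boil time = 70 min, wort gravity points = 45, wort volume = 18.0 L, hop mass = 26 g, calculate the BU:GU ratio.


U = 1.65·0.000125^(GP/1000)·(1−e^(−0.04t))/4.15;  IBU = (α/100)·m·U·1000/V;  BU:GU = IBU/GP
U = 1.65·0.000125^(45/1000)·(1−e^(−0.04·70))/4.15 = 0.2492
IBU = (16.0/100)·26·0.2492·1000/18.0 = 57.5932
BU:GU = 57.5932/45

1.2798


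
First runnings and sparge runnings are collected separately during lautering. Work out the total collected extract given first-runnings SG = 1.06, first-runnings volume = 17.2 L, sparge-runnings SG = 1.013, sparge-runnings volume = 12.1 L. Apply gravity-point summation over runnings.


total = Σ (SG_i − 1)·1000·V_i
first = (1.06 − 1)·1000·17.2 = 1032.0000
sparge = (1.013 − 1)·1000·12.1 = 157.3000
total = 1032.0000 + 157.3000

1189.3000 gravity·L


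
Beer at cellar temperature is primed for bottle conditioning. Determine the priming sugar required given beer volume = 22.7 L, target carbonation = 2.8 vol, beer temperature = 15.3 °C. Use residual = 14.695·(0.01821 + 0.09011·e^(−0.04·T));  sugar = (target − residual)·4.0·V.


residual = 14.695·(0.01821 + 0.09011·e^(−0.04·15.3)) = 0.9856
sugar = (2.8 − 0.9856)·4.0·22.7

164.7434 g


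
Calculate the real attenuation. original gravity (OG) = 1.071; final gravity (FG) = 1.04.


AA = (OG−FG)/(OG−1)·100;  RA = AA·0.8192
AA = (1.071 − 1.04)/(1.071 − 1)·100 = 43.6620
RA = 43.6620·0.8192

35.7679 %


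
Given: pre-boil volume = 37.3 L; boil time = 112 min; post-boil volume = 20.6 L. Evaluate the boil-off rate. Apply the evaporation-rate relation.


rate = (V_pre − V_post) / (t_min/60)
rate = (37.3 − 20.6) / (112/60)

8.9464 L/hr


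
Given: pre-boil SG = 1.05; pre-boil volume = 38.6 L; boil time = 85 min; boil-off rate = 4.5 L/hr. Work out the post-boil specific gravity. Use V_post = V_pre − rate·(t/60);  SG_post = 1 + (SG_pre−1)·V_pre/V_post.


V_post = 38.6 − 4.5·(85/60) = 32.2250
SG_post = 1 + (1.05 − 1)·38.6/32.2250

1.0599


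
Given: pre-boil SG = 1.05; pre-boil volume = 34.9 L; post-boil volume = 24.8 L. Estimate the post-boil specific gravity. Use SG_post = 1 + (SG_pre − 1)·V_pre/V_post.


pts_pre = (1.05 − 1)·1000 = 50.0000
pts_post = 50.0000·34.9/24.8 = 70.3629
SG_post = 1 + 70.3629/1000

1.0704


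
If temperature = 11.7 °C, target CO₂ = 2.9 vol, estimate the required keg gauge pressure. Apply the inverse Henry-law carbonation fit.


psi = vols/(0.01821 + 0.09011·e^(−0.04·T)) − 14.695
psi = 2.9/(0.01821 + 0.09011·e^(−0.04·11.7)) − 14.695

24.1573 psi


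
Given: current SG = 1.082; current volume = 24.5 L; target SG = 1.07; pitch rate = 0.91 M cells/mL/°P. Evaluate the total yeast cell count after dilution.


V_w = V·((SG_c−1)/(SG_t−1)−1);  °P = 259 − 259/SG_t;  cells = rate·(V+V_w)·°P
V_w = 24.5·((1.082−1)/(1.07−1)−1) = 4.2000
V_final = 24.5 + 4.2000 = 28.7000
°P = 259 − 259/1.07 = 16.9439
cells = 0.91·28.7000·16.9439

442.5245 billion cells


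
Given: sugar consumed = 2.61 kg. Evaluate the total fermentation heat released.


Q = m_sugar · 590 kJ/kg
Q = 2.61 · 590

1539.9000 kJ


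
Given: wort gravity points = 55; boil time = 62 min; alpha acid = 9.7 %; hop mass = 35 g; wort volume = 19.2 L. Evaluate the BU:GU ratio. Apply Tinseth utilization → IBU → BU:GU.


U = 1.65·0.000125^(GP/1000)·(1−e^(−0.04t))/4.15;  IBU = (α/100)·m·U·1000/V;  BU:GU = IBU/GP
U = 1.65·0.000125^(55/1000)·(1−e^(−0.04·62))/4.15 = 0.2222
IBU = (9.7/100)·35·0.2222·1000/19.2 = 39.2936
BU:GU = 39.2936/55

0.7144


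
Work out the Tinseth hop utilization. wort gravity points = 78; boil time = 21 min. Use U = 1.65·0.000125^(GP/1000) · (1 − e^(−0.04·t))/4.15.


bigness = 1.65·0.000125^(78/1000) = 0.8185
boil_factor = (1 − e^(−0.04·21))/4.15 = 0.1369
U = 0.8185 · 0.1369

0.1121


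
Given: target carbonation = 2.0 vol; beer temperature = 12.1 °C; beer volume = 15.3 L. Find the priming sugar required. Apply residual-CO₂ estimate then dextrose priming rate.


residual = 14.695·(0.01821 + 0.09011·e^(−0.04·T));  sugar = (target − residual)·4.0·V
residual = 14.695·(0.01821 + 0.09011·e^(−0.04·12.1)) = 1.0837
sugar = (2.0 − 1.0837)·4.0·15.3

56.0777 g


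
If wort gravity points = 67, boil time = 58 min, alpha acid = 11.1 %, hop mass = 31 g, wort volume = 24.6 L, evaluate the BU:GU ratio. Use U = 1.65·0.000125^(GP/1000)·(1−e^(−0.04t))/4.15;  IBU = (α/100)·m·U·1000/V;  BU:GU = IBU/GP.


U = 1.65·0.000125^(67/1000)·(1−e^(−0.04·58))/4.15 = 0.1963
IBU = (11.1/100)·31·0.1963·1000/24.6 = 27.4633
BU:GU = 27.4633/67

0.4099


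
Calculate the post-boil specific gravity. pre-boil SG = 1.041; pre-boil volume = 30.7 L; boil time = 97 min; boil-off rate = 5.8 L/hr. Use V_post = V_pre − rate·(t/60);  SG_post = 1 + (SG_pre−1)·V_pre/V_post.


V_post = 30.7 − 5.8·(97/60) = 21.3233
SG_post = 1 + (1.041 − 1)·30.7/21.3233

1.0590


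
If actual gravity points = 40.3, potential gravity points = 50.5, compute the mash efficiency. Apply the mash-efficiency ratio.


efficiency = actual / potential × 100
efficiency = 40.3 / 50.5 × 100

79.8020 %


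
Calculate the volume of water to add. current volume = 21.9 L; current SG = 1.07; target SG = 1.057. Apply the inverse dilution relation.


V_water = V·((SG_curr − 1)/(SG_target − 1) − 1)
V_water = 21.9·((1.07 − 1)/(1.057 − 1) − 1)

4.9947 L


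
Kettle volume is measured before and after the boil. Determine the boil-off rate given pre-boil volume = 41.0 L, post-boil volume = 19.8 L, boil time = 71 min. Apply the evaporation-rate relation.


rate = (V_pre − V_post) / (t_min/60)
rate = (41.0 − 19.8) / (71/60)

17.9155 L/hr


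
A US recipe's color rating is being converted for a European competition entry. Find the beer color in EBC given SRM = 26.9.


EBC = SRM · 1.97
EBC = 26.9 · 1.97

52.9930 EBC


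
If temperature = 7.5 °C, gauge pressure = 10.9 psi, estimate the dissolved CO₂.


vols = (P + 14.695)·(0.01821 + 0.09011·e^(−0.04·T))
vols = (10.9 + 14.695)·(0.01821 + 0.09011·e^(−0.04·7.5))

2.1747 volumes


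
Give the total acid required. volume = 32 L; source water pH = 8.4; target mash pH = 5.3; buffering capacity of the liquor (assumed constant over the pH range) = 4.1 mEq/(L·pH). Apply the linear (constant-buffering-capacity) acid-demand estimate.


acid = buffering capacity · (pH_source − pH_target) · V
acid = 4.1 · (8.4 − 5.3) · 32

406.7200 mEq


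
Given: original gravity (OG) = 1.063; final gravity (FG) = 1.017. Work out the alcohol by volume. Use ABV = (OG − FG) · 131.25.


ABV = (1.063 − 1.017) · 131.25

6.0375 % ABV


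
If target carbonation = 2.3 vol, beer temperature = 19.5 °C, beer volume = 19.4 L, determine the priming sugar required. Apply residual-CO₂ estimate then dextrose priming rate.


residual = 14.695·(0.01821 + 0.09011·e^(−0.04·T));  sugar = (target − residual)·4.0·V
residual = 14.695·(0.01821 + 0.09011·e^(−0.04·19.5)) = 0.8746
sugar = (2.3 − 0.8746)·4.0·19.4

110.6109 g


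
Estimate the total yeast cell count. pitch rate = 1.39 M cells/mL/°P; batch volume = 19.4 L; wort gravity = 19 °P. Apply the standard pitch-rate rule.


cells (billions) = rate · V_L · °P
cells = 1.39 · 19.4 · 19

512.3540 billion cells


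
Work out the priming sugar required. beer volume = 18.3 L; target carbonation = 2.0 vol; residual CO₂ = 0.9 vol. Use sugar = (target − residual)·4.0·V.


sugar = (2.0 − 0.9)·4.0·18.3

80.5200 g


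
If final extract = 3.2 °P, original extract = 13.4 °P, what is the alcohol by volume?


SG = 259/(259 − P);  ABV = (OG − FG)·131.25
OG = 259/(259 − 13.4) = 1.0546
FG = 259/(259 − 3.2) = 1.0125
ABV = (1.0546 − 1.0125)·131.25

5.5191 % ABV


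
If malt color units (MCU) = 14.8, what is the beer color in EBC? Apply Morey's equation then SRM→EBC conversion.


SRM = 1.4922·MCU^0.6859;  EBC = SRM·1.97
SRM = 1.4922·14.8^0.6859 = 9.4735
EBC = 9.4735·1.97

18.6628 EBC


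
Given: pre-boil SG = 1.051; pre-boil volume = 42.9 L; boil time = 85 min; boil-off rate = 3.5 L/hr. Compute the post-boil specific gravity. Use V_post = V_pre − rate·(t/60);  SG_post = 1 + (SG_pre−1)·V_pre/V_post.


V_post = 42.9 − 3.5·(85/60) = 37.9417
SG_post = 1 + (1.051 − 1)·42.9/37.9417

1.0577


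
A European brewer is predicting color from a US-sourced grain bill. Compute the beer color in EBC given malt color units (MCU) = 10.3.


SRM = 1.4922·MCU^0.6859;  EBC = SRM·1.97
SRM = 1.4922·10.3^0.6859 = 7.3881
EBC = 7.3881·1.97

14.5545 EBC


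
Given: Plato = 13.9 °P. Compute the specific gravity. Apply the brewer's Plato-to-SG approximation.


SG = 259/(259 − P)
SG = 259/(259 − 13.9)

1.0567


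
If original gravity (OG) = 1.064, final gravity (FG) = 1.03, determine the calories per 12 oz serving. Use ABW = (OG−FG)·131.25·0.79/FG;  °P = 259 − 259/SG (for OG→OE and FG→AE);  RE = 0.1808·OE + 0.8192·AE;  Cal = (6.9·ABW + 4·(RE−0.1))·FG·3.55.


ABW = (1.064 − 1.03)·131.25·0.79/1.03 = 3.4227
OE = 259 − 259/1.064 = 15.5789 °P
AE = 259 − 259/1.03 = 7.5437 °P
RE = 0.1808·15.5789 + 0.8192·7.5437 = 8.9965 °P
Cal = (6.9·3.4227 + 4·(8.9965−0.1))·1.03·3.55

216.4737 kcal


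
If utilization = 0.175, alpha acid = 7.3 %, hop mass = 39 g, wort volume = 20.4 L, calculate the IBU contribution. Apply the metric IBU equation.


IBU = (α/100)·mass·U·1000 / V
IBU = (7.3/100)·39·0.175·1000 / 20.4

24.4228 IBU


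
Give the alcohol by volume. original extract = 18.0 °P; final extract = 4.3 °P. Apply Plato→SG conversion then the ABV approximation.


SG = 259/(259 − P);  ABV = (OG − FG)·131.25
OG = 259/(259 − 18.0) = 1.0747
FG = 259/(259 − 4.3) = 1.0169
ABV = (1.0747 − 1.0169)·131.25

7.5871 % ABV


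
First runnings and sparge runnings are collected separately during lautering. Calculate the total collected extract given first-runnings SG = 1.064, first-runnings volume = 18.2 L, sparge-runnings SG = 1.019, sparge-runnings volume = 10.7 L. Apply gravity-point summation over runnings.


total = Σ (SG_i − 1)·1000·V_i
first = (1.064 − 1)·1000·18.2 = 1164.8000
sparge = (1.019 − 1)·1000·10.7 = 203.3000
total = 1164.8000 + 203.3000

1368.1000 gravity·L


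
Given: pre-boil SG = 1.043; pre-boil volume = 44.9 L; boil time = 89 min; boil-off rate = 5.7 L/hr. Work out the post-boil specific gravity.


V_post = V_pre − rate·(t/60);  SG_post = 1 + (SG_pre−1)·V_pre/V_post
V_post = 44.9 − 5.7·(89/60) = 36.4450
SG_post = 1 + (1.043 − 1)·44.9/36.4450

1.0530


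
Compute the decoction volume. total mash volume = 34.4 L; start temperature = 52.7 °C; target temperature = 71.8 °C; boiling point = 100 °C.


V_dec = V_total·(T_target − T_start)/(T_boil − T_start)
V_dec = 34.4·(71.8 − 52.7)/(100 − 52.7)

13.8909 L


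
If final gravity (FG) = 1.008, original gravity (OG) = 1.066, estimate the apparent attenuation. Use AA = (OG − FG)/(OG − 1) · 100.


AA = (1.066 − 1.008)/(1.066 − 1) · 100

87.8788 %


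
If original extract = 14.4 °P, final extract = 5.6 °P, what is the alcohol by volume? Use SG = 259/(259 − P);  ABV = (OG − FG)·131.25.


OG = 259/(259 − 14.4) = 1.0589
FG = 259/(259 − 5.6) = 1.0221
ABV = (1.0589 − 1.0221)·131.25

4.8263 % ABV


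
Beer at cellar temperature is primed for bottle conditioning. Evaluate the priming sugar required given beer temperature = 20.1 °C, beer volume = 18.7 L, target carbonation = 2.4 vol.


residual = 14.695·(0.01821 + 0.09011·e^(−0.04·T));  sugar = (target − residual)·4.0·V
residual = 14.695·(0.01821 + 0.09011·e^(−0.04·20.1)) = 0.8602
sugar = (2.4 − 0.8602)·4.0·18.7

115.1765 g


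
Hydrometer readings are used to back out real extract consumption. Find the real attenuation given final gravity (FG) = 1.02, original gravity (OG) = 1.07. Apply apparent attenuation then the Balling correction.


AA = (OG−FG)/(OG−1)·100;  RA = AA·0.8192
AA = (1.07 − 1.02)/(1.07 − 1)·100 = 71.4286
RA = 71.4286·0.8192

58.5143 %


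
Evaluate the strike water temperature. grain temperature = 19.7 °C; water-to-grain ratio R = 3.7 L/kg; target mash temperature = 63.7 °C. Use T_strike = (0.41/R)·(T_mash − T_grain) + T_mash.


T_strike = (0.41/3.7)·(63.7 − 19.7) + 63.7

68.5757 °C


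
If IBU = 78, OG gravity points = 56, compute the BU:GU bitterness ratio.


BU:GU = IBU / OG_points
BU:GU = 78 / 56

1.3929


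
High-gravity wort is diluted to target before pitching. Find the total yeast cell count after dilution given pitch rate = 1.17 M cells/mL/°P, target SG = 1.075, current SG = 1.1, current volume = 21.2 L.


V_w = V·((SG_c−1)/(SG_t−1)−1);  °P = 259 − 259/SG_t;  cells = rate·(V+V_w)·°P
V_w = 21.2·((1.1−1)/(1.075−1)−1) = 7.0667
V_final = 21.2 + 7.0667 = 28.2667
°P = 259 − 259/1.075 = 18.0698
cells = 1.17·28.2667·18.0698

597.6033 billion cells


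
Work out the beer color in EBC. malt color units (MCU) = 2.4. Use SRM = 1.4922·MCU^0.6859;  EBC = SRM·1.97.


SRM = 1.4922·2.4^0.6859 = 2.7203
EBC = 2.7203·1.97

5.3590 EBC


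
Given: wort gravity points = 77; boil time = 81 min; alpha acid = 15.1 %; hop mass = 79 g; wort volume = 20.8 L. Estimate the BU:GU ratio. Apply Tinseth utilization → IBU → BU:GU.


U = 1.65·0.000125^(GP/1000)·(1−e^(−0.04t))/4.15;  IBU = (α/100)·m·U·1000/V;  BU:GU = IBU/GP
U = 1.65·0.000125^(77/1000)·(1−e^(−0.04·81))/4.15 = 0.1912
IBU = (15.1/100)·79·0.1912·1000/20.8 = 109.6700
BU:GU = 109.6700/77

1.4243


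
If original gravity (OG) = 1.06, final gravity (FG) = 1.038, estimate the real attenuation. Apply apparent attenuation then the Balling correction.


AA = (OG−FG)/(OG−1)·100;  RA = AA·0.8192
AA = (1.06 − 1.038)/(1.06 − 1)·100 = 36.6667
RA = 36.6667·0.8192

30.0373 %


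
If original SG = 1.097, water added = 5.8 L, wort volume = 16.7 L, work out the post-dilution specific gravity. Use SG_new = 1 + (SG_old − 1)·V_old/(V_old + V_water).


pts = (1.097 − 1)·1000·16.7/(16.7 + 5.8) = 71.9956
SG_new = 1 + 71.9956/1000

1.0720


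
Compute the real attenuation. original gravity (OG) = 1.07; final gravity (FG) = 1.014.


AA = (OG−FG)/(OG−1)·100;  RA = AA·0.8192
AA = (1.07 − 1.014)/(1.07 − 1)·100 = 80.0000
RA = 80.0000·0.8192

65.5360 %


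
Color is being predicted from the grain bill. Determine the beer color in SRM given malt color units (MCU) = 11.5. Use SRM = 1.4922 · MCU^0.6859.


SRM = 1.4922 · 11.5^0.6859

7.9682 SRM


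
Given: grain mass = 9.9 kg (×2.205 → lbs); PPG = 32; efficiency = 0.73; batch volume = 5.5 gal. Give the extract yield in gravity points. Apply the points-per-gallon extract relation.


points = lbs × PPG × eff / vol
lbs = 9.9 × 2.205 = 21.8295
points = 21.8295 × 32 × 0.73 / 5.5

92.7158 points


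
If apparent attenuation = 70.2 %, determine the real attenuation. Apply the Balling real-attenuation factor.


RA = AA · 0.8192
RA = 70.2 · 0.8192

57.5078 %


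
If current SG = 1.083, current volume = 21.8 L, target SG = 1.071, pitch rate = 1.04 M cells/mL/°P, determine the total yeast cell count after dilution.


V_w = V·((SG_c−1)/(SG_t−1)−1);  °P = 259 − 259/SG_t;  cells = rate·(V+V_w)·°P
V_w = 21.8·((1.083−1)/(1.071−1)−1) = 3.6845
V_final = 21.8 + 3.6845 = 25.4845
°P = 259 − 259/1.071 = 17.1699
cells = 1.04·25.4845·17.1699

455.0700 billion cells


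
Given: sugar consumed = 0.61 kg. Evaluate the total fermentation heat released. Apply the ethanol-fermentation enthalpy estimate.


Q = m_sugar · 590 kJ/kg
Q = 0.61 · 590

359.9000 kJ


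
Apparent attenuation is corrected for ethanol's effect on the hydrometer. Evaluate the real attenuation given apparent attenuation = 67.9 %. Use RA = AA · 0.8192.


RA = 67.9 · 0.8192

55.6237 %


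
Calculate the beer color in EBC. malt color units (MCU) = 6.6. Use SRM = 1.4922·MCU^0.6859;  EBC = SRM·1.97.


SRM = 1.4922·6.6^0.6859 = 5.4444
EBC = 5.4444·1.97

10.7255 EBC


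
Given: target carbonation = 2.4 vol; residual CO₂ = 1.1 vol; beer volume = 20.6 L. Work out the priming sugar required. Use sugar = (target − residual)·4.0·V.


sugar = (2.4 − 1.1)·4.0·20.6

107.1200 g


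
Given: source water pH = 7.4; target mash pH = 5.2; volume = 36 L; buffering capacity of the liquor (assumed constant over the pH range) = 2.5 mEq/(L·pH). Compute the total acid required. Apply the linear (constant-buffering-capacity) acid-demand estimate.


acid = buffering capacity · (pH_source − pH_target) · V
acid = 2.5 · (7.4 − 5.2) · 36

198.0000 mEq


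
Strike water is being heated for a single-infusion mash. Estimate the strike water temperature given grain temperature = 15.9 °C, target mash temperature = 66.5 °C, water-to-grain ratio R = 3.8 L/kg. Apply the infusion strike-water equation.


T_strike = (0.41/R)·(T_mash − T_grain) + T_mash
T_strike = (0.41/3.8)·(66.5 − 15.9) + 66.5

71.9595 °C


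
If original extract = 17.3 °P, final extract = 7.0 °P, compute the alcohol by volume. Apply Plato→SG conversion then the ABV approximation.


SG = 259/(259 − P);  ABV = (OG − FG)·131.25
OG = 259/(259 − 17.3) = 1.0716
FG = 259/(259 − 7.0) = 1.0278
ABV = (1.0716 − 1.0278)·131.25

5.7486 % ABV


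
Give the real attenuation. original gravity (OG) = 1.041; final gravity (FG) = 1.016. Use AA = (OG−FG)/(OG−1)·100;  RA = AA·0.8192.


AA = (1.041 − 1.016)/(1.041 − 1)·100 = 60.9756
RA = 60.9756·0.8192

49.9512 %


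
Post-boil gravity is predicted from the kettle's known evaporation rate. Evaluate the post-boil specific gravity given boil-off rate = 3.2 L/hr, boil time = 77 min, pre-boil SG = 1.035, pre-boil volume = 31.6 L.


V_post = V_pre − rate·(t/60);  SG_post = 1 + (SG_pre−1)·V_pre/V_post
V_post = 31.6 − 3.2·(77/60) = 27.4933
SG_post = 1 + (1.035 − 1)·31.6/27.4933

1.0402


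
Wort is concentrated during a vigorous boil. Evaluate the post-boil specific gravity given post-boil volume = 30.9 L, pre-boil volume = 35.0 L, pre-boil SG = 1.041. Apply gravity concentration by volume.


SG_post = 1 + (SG_pre − 1)·V_pre/V_post
pts_pre = (1.041 − 1)·1000 = 41.0000
pts_post = 41.0000·35.0/30.9 = 46.4401
SG_post = 1 + 46.4401/1000

1.0464


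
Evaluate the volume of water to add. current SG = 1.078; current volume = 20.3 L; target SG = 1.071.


V_water = V·((SG_curr − 1)/(SG_target − 1) − 1)
V_water = 20.3·((1.078 − 1)/(1.071 − 1) − 1)

2.0014 L


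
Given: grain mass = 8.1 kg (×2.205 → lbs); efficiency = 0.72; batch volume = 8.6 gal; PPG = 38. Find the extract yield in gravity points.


points = lbs × PPG × eff / vol
lbs = 8.1 × 2.205 = 17.8605
points = 17.8605 × 38 × 0.72 / 8.6

56.8213 points


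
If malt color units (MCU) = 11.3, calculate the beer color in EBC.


SRM = 1.4922·MCU^0.6859;  EBC = SRM·1.97
SRM = 1.4922·11.3^0.6859 = 7.8729
EBC = 7.8729·1.97

15.5096 EBC


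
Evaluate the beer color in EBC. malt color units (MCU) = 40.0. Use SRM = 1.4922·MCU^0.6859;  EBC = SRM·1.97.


SRM = 1.4922·40.0^0.6859 = 18.7361
EBC = 18.7361·1.97

36.9102 EBC


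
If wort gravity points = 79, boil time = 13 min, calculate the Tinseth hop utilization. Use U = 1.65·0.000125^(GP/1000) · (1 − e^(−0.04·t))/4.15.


bigness = 1.65·0.000125^(79/1000) = 0.8112
boil_factor = (1 − e^(−0.04·13))/4.15 = 0.0977
U = 0.8112 · 0.0977

0.0793


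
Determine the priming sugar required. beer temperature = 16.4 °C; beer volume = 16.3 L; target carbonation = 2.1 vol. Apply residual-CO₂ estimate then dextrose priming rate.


residual = 14.695·(0.01821 + 0.09011·e^(−0.04·T));  sugar = (target − residual)·4.0·V
residual = 14.695·(0.01821 + 0.09011·e^(−0.04·16.4)) = 0.9547
sugar = (2.1 − 0.9547)·4.0·16.3

74.6712 g


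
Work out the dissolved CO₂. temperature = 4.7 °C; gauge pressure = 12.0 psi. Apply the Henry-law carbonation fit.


vols = (P + 14.695)·(0.01821 + 0.09011·e^(−0.04·T))
vols = (12.0 + 14.695)·(0.01821 + 0.09011·e^(−0.04·4.7))

2.4793 volumes


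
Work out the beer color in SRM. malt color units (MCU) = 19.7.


SRM = 1.4922 · MCU^0.6859
SRM = 1.4922 · 19.7^0.6859

11.5266 SRM


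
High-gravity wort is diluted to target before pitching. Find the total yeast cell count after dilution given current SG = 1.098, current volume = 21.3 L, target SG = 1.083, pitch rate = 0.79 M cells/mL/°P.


V_w = V·((SG_c−1)/(SG_t−1)−1);  °P = 259 − 259/SG_t;  cells = rate·(V+V_w)·°P
V_w = 21.3·((1.098−1)/(1.083−1)−1) = 3.8494
V_final = 21.3 + 3.8494 = 25.1494
°P = 259 − 259/1.083 = 19.8495
cells = 0.79·25.1494·19.8495

394.3702 billion cells


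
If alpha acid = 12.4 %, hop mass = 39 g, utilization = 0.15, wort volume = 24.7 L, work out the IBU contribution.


IBU = (α/100)·mass·U·1000 / V
IBU = (12.4/100)·39·0.15·1000 / 24.7

29.3684 IBU


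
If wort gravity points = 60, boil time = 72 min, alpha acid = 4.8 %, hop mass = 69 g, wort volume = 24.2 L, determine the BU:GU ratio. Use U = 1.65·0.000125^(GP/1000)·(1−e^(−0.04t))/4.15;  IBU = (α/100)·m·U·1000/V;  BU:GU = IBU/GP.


U = 1.65·0.000125^(60/1000)·(1−e^(−0.04·72))/4.15 = 0.2189
IBU = (4.8/100)·69·0.2189·1000/24.2 = 29.9527
BU:GU = 29.9527/60

0.4992


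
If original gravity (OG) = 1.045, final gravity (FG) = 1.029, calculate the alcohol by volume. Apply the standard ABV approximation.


ABV = (OG − FG) · 131.25
ABV = (1.045 − 1.029) · 131.25

2.1000 % ABV


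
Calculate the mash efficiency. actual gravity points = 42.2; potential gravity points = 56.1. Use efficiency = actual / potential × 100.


efficiency = 42.2 / 56.1 × 100

75.2228 %


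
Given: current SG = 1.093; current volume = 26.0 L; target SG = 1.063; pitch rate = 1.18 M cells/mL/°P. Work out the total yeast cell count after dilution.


V_w = V·((SG_c−1)/(SG_t−1)−1);  °P = 259 − 259/SG_t;  cells = rate·(V+V_w)·°P
V_w = 26.0·((1.093−1)/(1.063−1)−1) = 12.3810
V_final = 26.0 + 12.3810 = 38.3810
°P = 259 − 259/1.063 = 15.3500
cells = 1.18·38.3810·15.3500

695.1921 billion cells


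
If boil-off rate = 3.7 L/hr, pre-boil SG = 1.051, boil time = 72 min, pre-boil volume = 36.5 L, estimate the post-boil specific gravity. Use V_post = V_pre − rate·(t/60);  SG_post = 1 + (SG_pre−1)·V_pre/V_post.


V_post = 36.5 − 3.7·(72/60) = 32.0600
SG_post = 1 + (1.051 − 1)·36.5/32.0600

1.0581


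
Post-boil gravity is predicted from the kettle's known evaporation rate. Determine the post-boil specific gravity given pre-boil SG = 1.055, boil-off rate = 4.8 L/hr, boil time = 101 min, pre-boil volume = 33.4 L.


V_post = V_pre − rate·(t/60);  SG_post = 1 + (SG_pre−1)·V_pre/V_post
V_post = 33.4 − 4.8·(101/60) = 25.3200
SG_post = 1 + (1.055 − 1)·33.4/25.3200

1.0726


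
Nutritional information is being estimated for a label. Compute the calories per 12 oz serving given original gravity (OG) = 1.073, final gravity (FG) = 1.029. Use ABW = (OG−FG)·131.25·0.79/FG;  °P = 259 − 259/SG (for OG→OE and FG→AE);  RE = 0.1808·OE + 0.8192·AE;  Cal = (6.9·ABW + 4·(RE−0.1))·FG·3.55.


ABW = (1.073 − 1.029)·131.25·0.79/1.029 = 4.4337
OE = 259 − 259/1.073 = 17.6207 °P
AE = 259 − 259/1.029 = 7.2993 °P
RE = 0.1808·17.6207 + 0.8192·7.2993 = 9.1654 °P
Cal = (6.9·4.4337 + 4·(9.1654−0.1))·1.029·3.55

244.2145 kcal


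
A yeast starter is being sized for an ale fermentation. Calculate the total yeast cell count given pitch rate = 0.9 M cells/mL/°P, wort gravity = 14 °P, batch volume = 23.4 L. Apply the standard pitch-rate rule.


cells (billions) = rate · V_L · °P
cells = 0.9 · 23.4 · 14

294.8400 billion cells


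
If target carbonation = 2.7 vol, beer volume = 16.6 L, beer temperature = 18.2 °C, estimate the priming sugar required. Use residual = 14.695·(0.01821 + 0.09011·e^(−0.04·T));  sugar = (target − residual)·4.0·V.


residual = 14.695·(0.01821 + 0.09011·e^(−0.04·18.2)) = 0.9070
sugar = (2.7 − 0.9070)·4.0·16.6

119.0551 g


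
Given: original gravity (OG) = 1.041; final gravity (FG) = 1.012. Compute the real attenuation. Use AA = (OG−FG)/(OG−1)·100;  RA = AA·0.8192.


AA = (1.041 − 1.012)/(1.041 − 1)·100 = 70.7317
RA = 70.7317·0.8192

57.9434 %


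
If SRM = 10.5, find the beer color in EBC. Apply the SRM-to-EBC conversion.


EBC = SRM · 1.97
EBC = 10.5 · 1.97

20.6850 EBC


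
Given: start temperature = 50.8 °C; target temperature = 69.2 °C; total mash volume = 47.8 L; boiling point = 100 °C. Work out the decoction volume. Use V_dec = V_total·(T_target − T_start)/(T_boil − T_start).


V_dec = 47.8·(69.2 − 50.8)/(100 − 50.8)

17.8764 L


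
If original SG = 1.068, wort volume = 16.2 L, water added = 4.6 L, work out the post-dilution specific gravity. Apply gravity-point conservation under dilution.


SG_new = 1 + (SG_old − 1)·V_old/(V_old + V_water)
pts = (1.068 − 1)·1000·16.2/(16.2 + 4.6) = 52.9615
SG_new = 1 + 52.9615/1000

1.0530


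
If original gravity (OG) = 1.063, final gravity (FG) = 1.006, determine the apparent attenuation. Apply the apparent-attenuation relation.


AA = (OG − FG)/(OG − 1) · 100
AA = (1.063 − 1.006)/(1.063 − 1) · 100

90.4762 %


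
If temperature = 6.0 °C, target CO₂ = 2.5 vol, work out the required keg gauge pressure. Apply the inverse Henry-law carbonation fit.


psi = vols/(0.01821 + 0.09011·e^(−0.04·T)) − 14.695
psi = 2.5/(0.01821 + 0.09011·e^(−0.04·6.0)) − 14.695

13.3656 psi


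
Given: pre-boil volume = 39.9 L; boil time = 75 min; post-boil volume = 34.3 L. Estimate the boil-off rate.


rate = (V_pre − V_post) / (t_min/60)
rate = (39.9 − 34.3) / (75/60)

4.4800 L/hr
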